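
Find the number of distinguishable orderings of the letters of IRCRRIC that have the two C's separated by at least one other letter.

150

There are 7!/(3!·2!·2!) = 210 arrangements of IRCRRIC in total.
Arrangements with the C's together: treat CC as one letter, giving (6)!/(3!·2!) = 60.
Subtracting, 210 − 60 = 150 arrangements keep the C's apart.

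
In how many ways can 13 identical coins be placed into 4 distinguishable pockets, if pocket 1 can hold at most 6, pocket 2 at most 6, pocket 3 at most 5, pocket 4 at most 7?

By stars and bars, unrestricted non-negative solutions to x_1+…+x_4 = 13 number C(13+3,3) = 560.
Subtract solutions that violate a single cap (substitute x_i' = x_i − (cap_i+1)): x_1 ≥ 7 gives C(9,3) = 84; x_2 ≥ 7 gives C(9,3) = 84; x_3 ≥ 6 gives C(10,3) = 120; x_4 ≥ 8 gives C(8,3) = 56. Together 344.
Add back pairs where two caps are both exceeded: 0 + 1 + 0 + 1 + 0 + 0 = 2.
By inclusion–exclusion the count is 560 − 344 + 2 = 218.

218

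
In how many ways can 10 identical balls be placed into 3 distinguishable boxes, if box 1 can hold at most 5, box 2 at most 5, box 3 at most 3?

10

Without the upper bounds there are C(12,2) = 66 ways to split 10 among 3 boxes.
Subtract solutions that violate a single cap (substitute x_i' = x_i − (cap_i+1)): x_1 ≥ 6 gives C(6,2) = 15; x_2 ≥ 6 gives C(6,2) = 15; x_3 ≥ 4 gives C(8,2) = 28. Together 58.
Add back pairs where two caps are both exceeded: 0 + 1 + 1 = 2.
By inclusion–exclusion the count is 66 − 58 + 2 = 10.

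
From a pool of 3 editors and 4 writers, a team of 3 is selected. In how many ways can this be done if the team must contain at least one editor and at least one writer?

30

Total 3-person selections from all 7: C(7,3) = 35.
Selections missing a whole group: no editors → C(4,3) = 4; no writers → C(3,3) = 1.
Both groups omitted at once is impossible, so 35 − 5 = 30.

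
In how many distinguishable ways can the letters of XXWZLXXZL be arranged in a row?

Letter multiplicities in XXWZLXXZL: L×2, W×1, X×4, Z×2.
The number of distinct arrangements is 9!/(4!·2!·2!) = 362880/96 = 3780.

3780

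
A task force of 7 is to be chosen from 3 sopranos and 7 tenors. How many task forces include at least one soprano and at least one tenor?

119

Total 7-person selections from all 10: C(10,7) = 120.
Selections missing a whole group: no sopranos → C(7,7) = 1; no tenors → C(3,7) = 0.
Both groups omitted at once is impossible, so 120 − 1 = 119.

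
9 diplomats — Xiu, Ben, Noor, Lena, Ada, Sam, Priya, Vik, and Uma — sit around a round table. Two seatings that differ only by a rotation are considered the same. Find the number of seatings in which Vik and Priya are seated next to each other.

10080

Treat {Vik, Priya} as one unit (2 internal orders) and seat the resulting 8 units around the table: (7)! circular arrangements.
So 2 × (7)! = 2 × 5040 = 10080.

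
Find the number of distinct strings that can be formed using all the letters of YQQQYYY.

Letter multiplicities in YQQQYYY: Q×3, Y×4.
The number of distinct arrangements is 7!/(4!·3!) = 5040/144 = 35.

35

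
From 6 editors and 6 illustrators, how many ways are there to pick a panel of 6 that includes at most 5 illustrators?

Split by how many illustrators are chosen (0 through 5).
Sum: C(6,0)·C(6,6) + C(6,1)·C(6,5) + C(6,2)·C(6,4) + C(6,3)·C(6,3) + C(6,4)·C(6,2) + C(6,5)·C(6,1) = 1 + 36 + 225 + 400 + 225 + 36 = 923.

923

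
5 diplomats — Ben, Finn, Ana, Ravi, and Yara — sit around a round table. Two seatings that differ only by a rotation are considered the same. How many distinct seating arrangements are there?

24

Fix one person's seat to break rotational symmetry; the remaining 4 people can be arranged in (4)! = 24 ways.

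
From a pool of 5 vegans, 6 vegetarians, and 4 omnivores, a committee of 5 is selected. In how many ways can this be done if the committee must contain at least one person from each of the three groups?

Total 5-person selections from all 15: C(15,5) = 3003.
Selections missing a whole group: no vegans → C(10,5) = 252; no vegetarians → C(9,5) = 126; no omnivores → C(11,5) = 462.
Add back selections omitting two groups (i.e. drawn from a single group): C(5,5) + C(6,5) + C(4,5) = 7.
By inclusion–exclusion: 3003 − 840 + 7 = 2170.

2170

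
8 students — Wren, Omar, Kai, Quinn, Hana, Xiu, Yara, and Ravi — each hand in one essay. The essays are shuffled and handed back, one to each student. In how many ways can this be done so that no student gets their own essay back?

This is the derangement count D_8: permutations of 8 items with no fixed point.
By inclusion–exclusion this is Σ_{j=0}^{8} (−1)^j C(8,j)·(8−j)!.
Computing: 40320 − 40320 + 20160 − 6720 + 1680 − 336 + 56 − 8 + 1 = 14833.

14833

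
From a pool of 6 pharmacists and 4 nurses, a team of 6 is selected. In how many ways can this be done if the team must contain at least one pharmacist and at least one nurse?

209

Total 6-person selections from all 10: C(10,6) = 210.
Subtract selections that omit an entire group: no pharmacists → C(4,6) = 0; no nurses → C(6,6) = 1.
Both groups omitted at once is impossible, so 210 − 1 = 209.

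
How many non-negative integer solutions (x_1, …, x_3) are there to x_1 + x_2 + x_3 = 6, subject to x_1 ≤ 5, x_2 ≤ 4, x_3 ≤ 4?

21

By stars and bars, unrestricted non-negative solutions to x_1+…+x_3 = 6 number C(6+2,2) = 28.
Subtract solutions that violate a single cap (substitute x_i' = x_i − (cap_i+1)): x_1 ≥ 6 gives C(2,2) = 1; x_2 ≥ 5 gives C(3,2) = 3; x_3 ≥ 5 gives C(3,2) = 3. Together 7.
No two caps can be exceeded simultaneously, so the pair terms are all 0.
By inclusion–exclusion the count is 28 − 7 + 0 = 21.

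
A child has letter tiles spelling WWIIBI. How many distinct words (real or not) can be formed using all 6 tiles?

60

WWIIBI has 6 letters with I appearing 3 times and W appearing twice.
The number of distinct arrangements is 6!/(3!·2!) = 720/12 = 60.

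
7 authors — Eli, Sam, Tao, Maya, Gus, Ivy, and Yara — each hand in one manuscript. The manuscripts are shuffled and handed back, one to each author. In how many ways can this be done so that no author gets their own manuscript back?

This is the derangement count D_7: permutations of 7 items with no fixed point.
By inclusion–exclusion this is Σ_{j=0}^{7} (−1)^j C(7,j)·(7−j)!.
Computing: 5040 − 5040 + 2520 − 840 + 210 − 42 + 7 − 1 = 1854.

1854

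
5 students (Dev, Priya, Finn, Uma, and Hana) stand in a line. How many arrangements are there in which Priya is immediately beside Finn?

48

Place the 3 others and the Priya-Finn pair as 4 objects in a line; the pair has 2 internal arrangements.
So the count is 2·(4)! = 48.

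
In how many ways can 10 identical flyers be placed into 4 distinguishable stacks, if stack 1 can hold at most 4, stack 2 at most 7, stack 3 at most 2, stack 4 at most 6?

By stars and bars, unrestricted non-negative solutions to x_1+…+x_4 = 10 number C(10+3,3) = 286.
Subtract solutions that violate a single cap (substitute x_i' = x_i − (cap_i+1)): x_1 ≥ 5 gives C(8,3) = 56; x_2 ≥ 8 gives C(5,3) = 10; x_3 ≥ 3 gives C(10,3) = 120; x_4 ≥ 7 gives C(6,3) = 20. Together 206.
Add back pairs where two caps are both exceeded: 0 + 10 + 0 + 0 + 0 + 1 = 11.
By inclusion–exclusion the count is 286 − 206 + 11 = 91.

91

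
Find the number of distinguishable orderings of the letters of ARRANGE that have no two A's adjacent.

Total arrangements of ARRANGE: 7!/(2!·2!) = 1260.
If the two A's are adjacent, glue them into one block, leaving 6 items to arrange: (6)!/(2!) = 360 ways.
Hence 1260 − 360 = 900.

900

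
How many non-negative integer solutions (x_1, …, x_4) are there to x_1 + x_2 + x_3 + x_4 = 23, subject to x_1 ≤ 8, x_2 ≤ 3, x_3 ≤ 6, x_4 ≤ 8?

Ignoring the caps, the number of non-negative solutions to x_1+…+x_4 = 23 is C(26,3) = 2600.
Subtract solutions that violate a single cap (substitute x_i' = x_i − (cap_i+1)): x_1 ≥ 9 gives C(17,3) = 680; x_2 ≥ 4 gives C(22,3) = 1540; x_3 ≥ 7 gives C(19,3) = 969; x_4 ≥ 9 gives C(17,3) = 680. Together 3869.
Add back pairs where two caps are both exceeded: 286 + 120 + 56 + 455 + 286 + 120 = 1323.
Subtract triples: 20 + 4 + 0 + 20 = 44.
By inclusion–exclusion the count is 2600 − 3869 + 1323 − 44 = 10.

10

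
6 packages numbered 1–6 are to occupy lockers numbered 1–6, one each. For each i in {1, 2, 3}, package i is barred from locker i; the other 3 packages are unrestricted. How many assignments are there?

426

Let Aᵢ (for i ∈ {1, 2, 3}) be the placements that put package i in its forbidden locker. Any j of these fix j positions, leaving (6−j)! ways to fill the rest, and there are C(3,j) ways to pick which j.
By inclusion–exclusion, the number of valid placements is Σ_{j=0}^{3} (−1)^j C(3,j)·(6−j)!.
Computing: 720 − 360 + 72 − 6 = 426.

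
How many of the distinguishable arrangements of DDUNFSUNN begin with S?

Fix S in the first position and arrange the remaining 8 letters.
Those 8 letters have D appearing twice, N appearing 3 times, and U appearing twice, giving (8)!/(3!·2!·2!) = 1680.

1680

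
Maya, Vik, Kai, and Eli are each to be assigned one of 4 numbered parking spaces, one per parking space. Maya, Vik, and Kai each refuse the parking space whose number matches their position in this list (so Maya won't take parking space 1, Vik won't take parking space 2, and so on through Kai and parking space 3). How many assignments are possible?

11

Let Aᵢ (for i ∈ {1, 2, 3}) be the placements that put person i in their forbidden parking space. Any j of these fix j positions, leaving (4−j)! ways to fill the rest, and there are C(3,j) ways to pick which j.
By inclusion–exclusion, the number of valid placements is Σ_{j=0}^{3} (−1)^j C(3,j)·(4−j)!.
Computing: 24 − 18 + 6 − 1 = 11.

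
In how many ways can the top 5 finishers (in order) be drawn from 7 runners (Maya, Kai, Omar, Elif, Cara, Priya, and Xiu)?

There are 7 choices for 1st place, 6 for 2nd, and so on down to 3 for position 5.
That gives 7 × 6 × 5 × 4 × 3 = 2520.

2520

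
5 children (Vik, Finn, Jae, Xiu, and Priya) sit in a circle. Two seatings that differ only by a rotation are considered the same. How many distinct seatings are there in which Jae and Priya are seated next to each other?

12

Treat {Jae, Priya} as one unit (2 internal orders) and seat the resulting 4 units around the table: (3)! circular arrangements.
So 2 × (3)! = 2 × 6 = 12.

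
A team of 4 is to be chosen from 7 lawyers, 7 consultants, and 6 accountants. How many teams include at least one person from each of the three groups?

Total 4-person selections from all 20: C(20,4) = 4845.
Selections missing a whole group: no lawyers → C(13,4) = 715; no consultants → C(13,4) = 715; no accountants → C(14,4) = 1001.
Add back selections omitting two groups (i.e. drawn from a single group): C(7,4) + C(7,4) + C(6,4) = 85.
By inclusion–exclusion: 4845 − 2431 + 85 = 2499.

2499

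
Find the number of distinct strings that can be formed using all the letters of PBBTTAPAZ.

PBBTTAPAZ has 9 letters with A appearing twice, B appearing twice, P appearing twice, and T appearing twice.
So there are 9! / (2!·2!·2!·2!) = 22680 distinguishable arrangements.

22680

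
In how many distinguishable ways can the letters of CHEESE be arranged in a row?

The 6 letters of CHEESE have repeats: E appearing 3 times.
So there are 6! / (3!) = 120 distinguishable arrangements.

120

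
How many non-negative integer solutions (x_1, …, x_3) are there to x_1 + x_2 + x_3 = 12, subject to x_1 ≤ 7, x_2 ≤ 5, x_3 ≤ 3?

Ignoring the caps, the number of non-negative solutions to x_1+…+x_3 = 12 is C(14,2) = 91.
Subtract solutions that violate a single cap (substitute x_i' = x_i − (cap_i+1)): x_1 ≥ 8 gives C(6,2) = 15; x_2 ≥ 6 gives C(8,2) = 28; x_3 ≥ 4 gives C(10,2) = 45. Together 88.
Add back pairs where two caps are both exceeded: 0 + 1 + 6 = 7.
By inclusion–exclusion the count is 91 − 88 + 7 = 10.

10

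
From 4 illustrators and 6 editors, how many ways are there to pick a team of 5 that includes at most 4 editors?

Split by how many editors are chosen (0 through 4).
Sum: C(6,0)·C(4,5) + C(6,1)·C(4,4) + C(6,2)·C(4,3) + C(6,3)·C(4,2) + C(6,4)·C(4,1) = 0 + 6 + 60 + 120 + 60 = 246.

246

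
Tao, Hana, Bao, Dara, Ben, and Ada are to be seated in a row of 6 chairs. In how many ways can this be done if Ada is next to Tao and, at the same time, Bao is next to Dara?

Treat {Ada,Tao} as one block (2 orders) and {Bao,Dara} as another (2 orders).
That leaves 4 units to arrange: 2 × 2 × 4! = 4 × 24 = 96.

96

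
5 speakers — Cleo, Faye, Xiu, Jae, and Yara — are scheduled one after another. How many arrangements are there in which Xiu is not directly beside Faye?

72

There are 5! = 120 arrangements in all. If Xiu and Faye are adjacent, merging them into one block gives 2·(4)! = 48 arrangements.
So 120 − 48 = 72 arrangements keep them apart.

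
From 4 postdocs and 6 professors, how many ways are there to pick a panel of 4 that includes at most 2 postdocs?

185

Split by how many postdocs are chosen (0 through 2).
Sum: C(4,0)·C(6,4) + C(4,1)·C(6,3) + C(4,2)·C(6,2) = 15 + 80 + 90 = 185.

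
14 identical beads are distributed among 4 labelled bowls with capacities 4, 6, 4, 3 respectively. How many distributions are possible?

20

By stars and bars, unrestricted non-negative solutions to x_1+…+x_4 = 14 number C(14+3,3) = 680.
Subtract solutions that violate a single cap (substitute x_i' = x_i − (cap_i+1)): x_1 ≥ 5 gives C(12,3) = 220; x_2 ≥ 7 gives C(10,3) = 120; x_3 ≥ 5 gives C(12,3) = 220; x_4 ≥ 4 gives C(13,3) = 286. Together 846.
Add back pairs where two caps are both exceeded: 10 + 35 + 56 + 10 + 20 + 56 = 187.
Subtract triples: 0 + 0 + 1 + 0 = 1.
By inclusion–exclusion the count is 680 − 846 + 187 − 1 = 20.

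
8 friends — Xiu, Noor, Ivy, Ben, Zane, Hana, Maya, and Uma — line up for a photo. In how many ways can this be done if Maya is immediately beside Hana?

Treat {Maya, Hana} as a single unit. There are 7 units to order, and the pair itself can be ordered 2 ways.
So the count is 2·(7)! = 10080.

10080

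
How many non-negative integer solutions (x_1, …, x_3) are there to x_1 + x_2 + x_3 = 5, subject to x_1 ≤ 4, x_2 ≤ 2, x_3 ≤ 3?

Without the upper bounds there are C(7,2) = 21 ways to split 5 among 3 variables.
Subtract solutions that violate a single cap (substitute x_i' = x_i − (cap_i+1)): x_1 ≥ 5 gives C(2,2) = 1; x_2 ≥ 3 gives C(4,2) = 6; x_3 ≥ 4 gives C(3,2) = 3. Together 10.
No two caps can be exceeded simultaneously, so the pair terms are all 0.
By inclusion–exclusion the count is 21 − 10 + 0 = 11.

11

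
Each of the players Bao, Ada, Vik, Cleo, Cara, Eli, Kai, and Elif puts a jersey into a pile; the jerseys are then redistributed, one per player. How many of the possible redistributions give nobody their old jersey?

14833

This is the derangement count D_8: permutations of 8 items with no fixed point.
By inclusion–exclusion this is Σ_{j=0}^{8} (−1)^j C(8,j)·(8−j)!.
Computing: 40320 − 40320 + 20160 − 6720 + 1680 − 336 + 56 − 8 + 1 = 14833.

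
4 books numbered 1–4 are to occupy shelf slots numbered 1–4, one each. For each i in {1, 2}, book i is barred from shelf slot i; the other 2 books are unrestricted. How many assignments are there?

Let Aᵢ (for i ∈ {1, 2}) be the placements that put book i in its forbidden shelf slot. Any j of these fix j positions, leaving (4−j)! ways to fill the rest, and there are C(2,j) ways to pick which j.
By inclusion–exclusion, the number of valid placements is Σ_{j=0}^{2} (−1)^j C(2,j)·(4−j)!.
Computing: 24 − 12 + 2 = 14.

14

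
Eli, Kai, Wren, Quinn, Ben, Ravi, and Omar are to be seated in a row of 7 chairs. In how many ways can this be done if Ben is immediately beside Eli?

1440

Place the 5 others and the Ben-Eli pair as 6 objects in a line; the pair has 2 internal arrangements.
That gives 2 × 6! = 2 × 720 = 1440.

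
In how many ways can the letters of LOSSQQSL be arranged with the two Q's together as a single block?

420

Treat the 2 copies of Q as a single block. The multiset to arrange is then {QQ, L, L, O, S, S, S}, 7 items in all.
That gives (7)!/(3!·2!) = 420 arrangements.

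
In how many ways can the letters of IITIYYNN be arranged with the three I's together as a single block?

Treat the 3 copies of I as a single block. The multiset to arrange is then {III, N, N, T, Y, Y}, 6 items in all.
That gives (6)!/(2!·2!) = 180 arrangements.

180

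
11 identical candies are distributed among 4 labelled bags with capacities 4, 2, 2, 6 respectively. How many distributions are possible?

Ignoring the caps, the number of non-negative solutions to x_1+…+x_4 = 11 is C(14,3) = 364.
Subtract solutions that violate a single cap (substitute x_i' = x_i − (cap_i+1)): x_1 ≥ 5 gives C(9,3) = 84; x_2 ≥ 3 gives C(11,3) = 165; x_3 ≥ 3 gives C(11,3) = 165; x_4 ≥ 7 gives C(7,3) = 35. Together 449.
Add back pairs where two caps are both exceeded: 20 + 20 + 0 + 56 + 4 + 4 = 104.
Subtract triples: 1 + 0 + 0 + 0 = 1.
By inclusion–exclusion the count is 364 − 449 + 104 − 1 = 18.

18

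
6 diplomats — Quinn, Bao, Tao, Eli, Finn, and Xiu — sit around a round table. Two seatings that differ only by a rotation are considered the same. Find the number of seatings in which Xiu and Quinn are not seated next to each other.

72

Without the restriction there are (5)! = 120 seatings.
Those with Xiu next to Quinn: fuse the pair into one unit and seat 5 units around a circle — 2·(4)! = 48.
Subtracting, 120 − 48 = 72.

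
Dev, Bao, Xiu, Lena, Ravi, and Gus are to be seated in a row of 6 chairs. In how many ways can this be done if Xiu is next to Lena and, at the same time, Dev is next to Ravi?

96

Treat {Xiu,Lena} as one block (2 orders) and {Dev,Ravi} as another (2 orders).
That leaves 4 units to arrange: 2 × 2 × 4! = 4 × 24 = 96.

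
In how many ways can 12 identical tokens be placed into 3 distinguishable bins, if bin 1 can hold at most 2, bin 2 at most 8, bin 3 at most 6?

By stars and bars, unrestricted non-negative solutions to x_1+…+x_3 = 12 number C(12+2,2) = 91.
Subtract solutions that violate a single cap (substitute x_i' = x_i − (cap_i+1)): x_1 ≥ 3 gives C(11,2) = 55; x_2 ≥ 9 gives C(5,2) = 10; x_3 ≥ 7 gives C(7,2) = 21. Together 86.
Add back pairs where two caps are both exceeded: 1 + 6 + 0 = 7.
By inclusion–exclusion the count is 91 − 86 + 7 = 12.

12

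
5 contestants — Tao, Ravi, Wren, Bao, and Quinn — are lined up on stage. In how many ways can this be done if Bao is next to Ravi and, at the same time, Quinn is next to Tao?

24

Treat {Bao,Ravi} as one block (2 orders) and {Quinn,Tao} as another (2 orders).
That leaves 3 units to arrange: 2 × 2 × 3! = 4 × 6 = 24.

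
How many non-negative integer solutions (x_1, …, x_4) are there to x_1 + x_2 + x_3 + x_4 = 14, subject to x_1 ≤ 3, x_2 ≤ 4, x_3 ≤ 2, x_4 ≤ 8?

19

By stars and bars, unrestricted non-negative solutions to x_1+…+x_4 = 14 number C(14+3,3) = 680.
Subtract solutions that violate a single cap (substitute x_i' = x_i − (cap_i+1)): x_1 ≥ 4 gives C(13,3) = 286; x_2 ≥ 5 gives C(12,3) = 220; x_3 ≥ 3 gives C(14,3) = 364; x_4 ≥ 9 gives C(8,3) = 56. Together 926.
Add back pairs where two caps are both exceeded: 56 + 120 + 4 + 84 + 1 + 10 = 275.
Subtract triples: 10 + 0 + 0 + 0 = 10.
By inclusion–exclusion the count is 680 − 926 + 275 − 10 = 19.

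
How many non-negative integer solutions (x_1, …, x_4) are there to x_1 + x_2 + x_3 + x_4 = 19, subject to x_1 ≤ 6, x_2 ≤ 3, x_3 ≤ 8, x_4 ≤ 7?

52

Without the upper bounds there are C(22,3) = 1540 ways to split 19 among 4 variables.
Subtract solutions that violate a single cap (substitute x_i' = x_i − (cap_i+1)): x_1 ≥ 7 gives C(15,3) = 455; x_2 ≥ 4 gives C(18,3) = 816; x_3 ≥ 9 gives C(13,3) = 286; x_4 ≥ 8 gives C(14,3) = 364. Together 1921.
Add back pairs where two caps are both exceeded: 165 + 20 + 35 + 84 + 120 + 10 = 434.
Subtract triples: 0 + 1 + 0 + 0 = 1.
By inclusion–exclusion the count is 1540 − 1921 + 434 − 1 = 52.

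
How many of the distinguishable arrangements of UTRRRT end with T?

20

Fix T in the last position and arrange the remaining 5 letters.
Those 5 letters have R appearing 3 times, giving (5)!/(3!) = 20.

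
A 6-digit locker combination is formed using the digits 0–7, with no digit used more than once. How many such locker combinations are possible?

20160

With no repetition, fill the 6 digits in order: 8 choices, then 7, down to 3.
That product is 8 × 7 × 6 × 5 × 4 × 3 = 20160.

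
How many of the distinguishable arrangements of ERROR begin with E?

4

With the first slot taken by E, it remains to arrange the other 4 letters (RROR).
Those 4 letters have R appearing 3 times, giving (4)!/(3!) = 4.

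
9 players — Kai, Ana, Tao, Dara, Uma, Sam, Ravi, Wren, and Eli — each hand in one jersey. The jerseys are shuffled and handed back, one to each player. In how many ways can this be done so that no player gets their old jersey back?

133496

Count assignments avoiding every fixed point. For any j of the 9 players fixed to their old jersey, the other 9−j can be arranged in (9−j)! ways.
By inclusion–exclusion this is Σ_{j=0}^{9} (−1)^j C(9,j)·(9−j)!.
Computing: 362880 − 362880 + 181440 − 60480 + 15120 − 3024 + 504 − 72 + 9 − 1 = 133496.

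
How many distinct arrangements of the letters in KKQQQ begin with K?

Fix K in the first position and arrange the remaining 4 letters.
Those 4 letters have Q appearing 3 times, giving (4)!/(3!) = 4.

4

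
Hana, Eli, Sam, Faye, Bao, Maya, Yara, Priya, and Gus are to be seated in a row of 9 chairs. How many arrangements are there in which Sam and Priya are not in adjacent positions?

There are 9! = 362880 arrangements in all. If Sam and Priya are adjacent, merging them into one block gives 2·(8)! = 80640 arrangements.
So 362880 − 80640 = 282240 arrangements keep them apart.

282240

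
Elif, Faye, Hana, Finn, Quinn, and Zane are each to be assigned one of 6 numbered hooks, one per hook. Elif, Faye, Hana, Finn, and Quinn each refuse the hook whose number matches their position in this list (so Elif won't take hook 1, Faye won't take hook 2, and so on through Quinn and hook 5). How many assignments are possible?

309

Let Aᵢ (for 1 ≤ i ≤ 5) be the placements that put person i in their forbidden hook. Any j of these fix j positions, leaving (6−j)! ways to fill the rest, and there are C(5,j) ways to pick which j.
By inclusion–exclusion, the number of valid placements is Σ_{j=0}^{5} (−1)^j C(5,j)·(6−j)!.
Computing: 720 − 600 + 240 − 60 + 10 − 1 = 309.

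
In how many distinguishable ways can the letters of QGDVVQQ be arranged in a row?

420

The 7 letters of QGDVVQQ have repeats: Q appearing 3 times and V appearing twice.
So there are 7! / (3!·2!) = 420 distinguishable arrangements.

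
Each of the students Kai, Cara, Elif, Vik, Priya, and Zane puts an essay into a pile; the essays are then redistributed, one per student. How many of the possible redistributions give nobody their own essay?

265

Count assignments avoiding every fixed point. For any j of the 6 students fixed to their own essay, the other 6−j can be arranged in (6−j)! ways.
By inclusion–exclusion this is Σ_{j=0}^{6} (−1)^j C(6,j)·(6−j)!.
Computing: 720 − 720 + 360 − 120 + 30 − 6 + 1 = 265.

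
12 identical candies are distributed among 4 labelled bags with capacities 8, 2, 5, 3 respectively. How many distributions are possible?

53

By stars and bars, unrestricted non-negative solutions to x_1+…+x_4 = 12 number C(12+3,3) = 455.
Subtract solutions that violate a single cap (substitute x_i' = x_i − (cap_i+1)): x_1 ≥ 9 gives C(6,3) = 20; x_2 ≥ 3 gives C(12,3) = 220; x_3 ≥ 6 gives C(9,3) = 84; x_4 ≥ 4 gives C(11,3) = 165. Together 489.
Add back pairs where two caps are both exceeded: 1 + 0 + 0 + 20 + 56 + 10 = 87.
By inclusion–exclusion the count is 455 − 489 + 87 = 53.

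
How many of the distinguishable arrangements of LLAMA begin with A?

With the first slot taken by A, it remains to arrange the other 4 letters (LLMA).
Those 4 letters have L appearing twice, giving (4)!/(2!) = 12.

12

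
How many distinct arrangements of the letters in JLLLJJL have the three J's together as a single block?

5

Treat the 3 copies of J as a single block. The multiset to arrange is then {JJJ, L, L, L, L}, 5 items in all.
That gives (5)!/(4!) = 5 arrangements.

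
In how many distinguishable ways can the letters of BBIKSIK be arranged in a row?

630

BBIKSIK has 7 letters with B appearing twice, I appearing twice, and K appearing twice.
The number of distinct arrangements is 7!/(2!·2!·2!) = 5040/8 = 630.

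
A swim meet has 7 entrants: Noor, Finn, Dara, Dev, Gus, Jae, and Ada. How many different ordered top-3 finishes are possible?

210

There are 7 choices for 1st place, 6 for 2nd, and 5 for 3rd.
That gives 7 × 6 × 5 = 210.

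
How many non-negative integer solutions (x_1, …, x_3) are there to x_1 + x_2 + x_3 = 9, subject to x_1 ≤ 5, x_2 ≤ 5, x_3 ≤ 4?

20

Ignoring the caps, the number of non-negative solutions to x_1+…+x_3 = 9 is C(11,2) = 55.
Subtract solutions that violate a single cap (substitute x_i' = x_i − (cap_i+1)): x_1 ≥ 6 gives C(5,2) = 10; x_2 ≥ 6 gives C(5,2) = 10; x_3 ≥ 5 gives C(6,2) = 15. Together 35.
No two caps can be exceeded simultaneously, so the pair terms are all 0.
By inclusion–exclusion the count is 55 − 35 + 0 = 20.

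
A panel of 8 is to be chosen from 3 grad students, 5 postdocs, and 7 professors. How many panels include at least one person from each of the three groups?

Unrestricted: C(15,8) = 6435 ways to pick any 8 of the 15.
Selections missing a whole group: no grad students → C(12,8) = 495; no postdocs → C(10,8) = 45; no professors → C(8,8) = 1.
Add back selections omitting two groups (i.e. drawn from a single group): C(3,8) + C(5,8) + C(7,8) = 0.
By inclusion–exclusion: 6435 − 541 + 0 = 5894.

5894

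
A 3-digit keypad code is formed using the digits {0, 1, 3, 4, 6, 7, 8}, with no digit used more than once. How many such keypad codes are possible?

210

With no repetition, fill the 3 digits in order: 7 choices, then 6, down to 5.
That product is 7 × 6 × 5 = 210.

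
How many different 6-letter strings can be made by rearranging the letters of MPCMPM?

60

MPCMPM has 6 letters with M appearing 3 times and P appearing twice.
So there are 6! / (3!·2!) = 60 distinguishable arrangements.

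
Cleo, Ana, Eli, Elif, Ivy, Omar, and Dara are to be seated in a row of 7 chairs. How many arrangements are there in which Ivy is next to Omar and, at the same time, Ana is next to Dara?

Treat {Ivy,Omar} as one block (2 orders) and {Ana,Dara} as another (2 orders).
That leaves 5 units to arrange: 2 × 2 × 5! = 4 × 120 = 480.

480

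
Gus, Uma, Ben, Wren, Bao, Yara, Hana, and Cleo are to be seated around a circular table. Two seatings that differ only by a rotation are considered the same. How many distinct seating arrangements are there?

5040

Around a circle, 8 distinct people have 8!/8 = (7)! = 5040 rotationally distinct seatings.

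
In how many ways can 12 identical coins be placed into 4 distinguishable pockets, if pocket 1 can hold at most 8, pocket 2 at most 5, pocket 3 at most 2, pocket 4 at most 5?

Ignoring the caps, the number of non-negative solutions to x_1+…+x_4 = 12 is C(15,3) = 455.
Subtract solutions that violate a single cap (substitute x_i' = x_i − (cap_i+1)): x_1 ≥ 9 gives C(6,3) = 20; x_2 ≥ 6 gives C(9,3) = 84; x_3 ≥ 3 gives C(12,3) = 220; x_4 ≥ 6 gives C(9,3) = 84. Together 408.
Add back pairs where two caps are both exceeded: 0 + 1 + 0 + 20 + 1 + 20 = 42.
By inclusion–exclusion the count is 455 − 408 + 42 = 89.

89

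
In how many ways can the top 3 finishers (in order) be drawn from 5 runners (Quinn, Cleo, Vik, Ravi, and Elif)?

There are 5 choices for 1st place, 4 for 2nd, and 3 for 3rd.
That gives 5 × 4 × 3 = 60.

60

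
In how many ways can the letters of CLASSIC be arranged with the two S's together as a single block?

360

Treat the 2 copies of S as a single block. The multiset to arrange is then {SS, A, C, C, I, L}, 6 items in all.
That gives (6)!/(2!) = 360 arrangements.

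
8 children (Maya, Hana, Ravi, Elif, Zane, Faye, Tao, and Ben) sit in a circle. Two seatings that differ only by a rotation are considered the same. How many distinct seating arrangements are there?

5040

Around a circle, 8 distinct people have 8!/8 = (7)! = 5040 rotationally distinct seatings.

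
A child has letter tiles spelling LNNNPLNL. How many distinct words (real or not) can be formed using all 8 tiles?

280

Letter multiplicities in LNNNPLNL: L×3, N×4, P×1.
So there are 8! / (4!·3!) = 280 distinguishable arrangements.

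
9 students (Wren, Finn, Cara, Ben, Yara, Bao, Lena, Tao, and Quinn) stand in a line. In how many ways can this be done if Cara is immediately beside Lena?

80640

Glue Cara and Lena into one block (2 internal orders), leaving 8 units to arrange in a row.
That gives 2 × 8! = 2 × 40320 = 80640.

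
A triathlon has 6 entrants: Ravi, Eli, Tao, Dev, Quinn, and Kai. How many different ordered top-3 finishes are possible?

120

This is an ordered selection of 3 from 6: P(6,3).
That gives 6 × 5 × 4 = 120.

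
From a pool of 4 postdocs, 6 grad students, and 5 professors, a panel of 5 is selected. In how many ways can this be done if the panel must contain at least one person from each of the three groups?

Unrestricted: C(15,5) = 3003 ways to pick any 5 of the 15.
Selections missing a whole group: no postdocs → C(11,5) = 462; no grad students → C(9,5) = 126; no professors → C(10,5) = 252.
Add back selections omitting two groups (i.e. drawn from a single group): C(4,5) + C(6,5) + C(5,5) = 7.
By inclusion–exclusion: 3003 − 840 + 7 = 2170.

2170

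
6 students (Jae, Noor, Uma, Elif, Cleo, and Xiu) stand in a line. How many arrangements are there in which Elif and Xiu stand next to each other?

Place the 4 others and the Elif-Xiu pair as 5 objects in a line; the pair has 2 internal arrangements.
So the count is 2·(5)! = 240.

240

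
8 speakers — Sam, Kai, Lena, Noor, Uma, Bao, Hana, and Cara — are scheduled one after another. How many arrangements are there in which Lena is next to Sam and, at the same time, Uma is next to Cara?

2880

Treat {Lena,Sam} as one block (2 orders) and {Uma,Cara} as another (2 orders).
That leaves 6 units to arrange: 2 × 2 × 6! = 4 × 720 = 2880.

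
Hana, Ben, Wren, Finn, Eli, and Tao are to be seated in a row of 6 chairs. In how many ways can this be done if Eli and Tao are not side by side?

Of the 6! = 720 arrangements, those with Eli and Tao adjacent number 2 × 5! = 240 (treat the pair as a block with 2 internal orders).
So 720 − 240 = 480 arrangements keep them apart.

480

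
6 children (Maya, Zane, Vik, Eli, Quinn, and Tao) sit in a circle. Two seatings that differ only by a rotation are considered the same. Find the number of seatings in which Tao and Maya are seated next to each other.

Glue Tao and Maya into a block (2 internal orders). Seating 5 units around a circle gives (4)! arrangements.
So 2 × (4)! = 2 × 24 = 48.

48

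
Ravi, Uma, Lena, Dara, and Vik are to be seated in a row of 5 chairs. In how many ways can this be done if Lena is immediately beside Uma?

48

Place the 3 others and the Lena-Uma pair as 4 objects in a line; the pair has 2 internal arrangements.
That gives 2 × 4! = 2 × 24 = 48.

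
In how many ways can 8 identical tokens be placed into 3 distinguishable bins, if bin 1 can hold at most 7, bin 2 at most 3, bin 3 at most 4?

19

By stars and bars, unrestricted non-negative solutions to x_1+…+x_3 = 8 number C(8+2,2) = 45.
Subtract solutions that violate a single cap (substitute x_i' = x_i − (cap_i+1)): x_1 ≥ 8 gives C(2,2) = 1; x_2 ≥ 4 gives C(6,2) = 15; x_3 ≥ 5 gives C(5,2) = 10. Together 26.
No two caps can be exceeded simultaneously, so the pair terms are all 0.
By inclusion–exclusion the count is 45 − 26 + 0 = 19.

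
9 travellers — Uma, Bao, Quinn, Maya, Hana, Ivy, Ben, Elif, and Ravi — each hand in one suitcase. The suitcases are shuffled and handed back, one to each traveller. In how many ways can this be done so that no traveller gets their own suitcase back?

133496

Count assignments avoiding every fixed point. For any j of the 9 travellers fixed to their own suitcase, the other 9−j can be arranged in (9−j)! ways.
By inclusion–exclusion this is Σ_{j=0}^{9} (−1)^j C(9,j)·(9−j)!.
Computing: 362880 − 362880 + 181440 − 60480 + 15120 − 3024 + 504 − 72 + 9 − 1 = 133496.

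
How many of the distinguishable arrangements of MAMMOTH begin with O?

With the first slot taken by O, it remains to arrange the other 6 letters (MAMMTH).
Those 6 letters have M appearing 3 times, giving (6)!/(3!) = 120.

120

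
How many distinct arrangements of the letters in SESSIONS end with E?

With the last slot taken by E, it remains to arrange the other 7 letters (SSSIONS).
Those 7 letters have S appearing 4 times, giving (7)!/(4!) = 210.

210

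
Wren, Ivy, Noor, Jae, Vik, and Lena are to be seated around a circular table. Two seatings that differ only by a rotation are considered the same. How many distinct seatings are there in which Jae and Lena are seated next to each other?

48

Glue Jae and Lena into a block (2 internal orders). Seating 5 units around a circle gives (4)! arrangements.
So 2 × (4)! = 2 × 24 = 48.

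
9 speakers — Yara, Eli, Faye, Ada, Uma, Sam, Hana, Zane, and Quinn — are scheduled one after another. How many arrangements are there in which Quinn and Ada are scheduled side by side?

80640

Place the 7 others and the Quinn-Ada pair as 8 objects in a line; the pair has 2 internal arrangements.
So the count is 2·(8)! = 80640.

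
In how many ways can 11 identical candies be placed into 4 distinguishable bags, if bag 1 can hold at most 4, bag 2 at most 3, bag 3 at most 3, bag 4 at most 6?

Ignoring the caps, the number of non-negative solutions to x_1+…+x_4 = 11 is C(14,3) = 364.
Subtract solutions that violate a single cap (substitute x_i' = x_i − (cap_i+1)): x_1 ≥ 5 gives C(9,3) = 84; x_2 ≥ 4 gives C(10,3) = 120; x_3 ≥ 4 gives C(10,3) = 120; x_4 ≥ 7 gives C(7,3) = 35. Together 359.
Add back pairs where two caps are both exceeded: 10 + 10 + 0 + 20 + 1 + 1 = 42.
By inclusion–exclusion the count is 364 − 359 + 42 = 47.

47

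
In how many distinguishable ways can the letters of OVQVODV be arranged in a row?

The 7 letters of OVQVODV have repeats: O appearing twice and V appearing 3 times.
So there are 7! / (3!·2!) = 420 distinguishable arrangements.

420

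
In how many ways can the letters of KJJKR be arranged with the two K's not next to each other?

18

There are 5!/(2!·2!) = 30 arrangements of KJJKR in total.
Arrangements with the K's together: treat KK as one letter, giving (4)!/(2!) = 12.
Subtracting, 30 − 12 = 18 arrangements keep the K's apart.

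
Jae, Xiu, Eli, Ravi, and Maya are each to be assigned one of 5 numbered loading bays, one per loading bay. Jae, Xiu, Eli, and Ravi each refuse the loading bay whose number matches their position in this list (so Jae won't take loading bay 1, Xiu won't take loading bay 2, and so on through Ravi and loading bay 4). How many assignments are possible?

53

Let Aᵢ (for 1 ≤ i ≤ 4) be the placements that put person i in their forbidden loading bay. Any j of these fix j positions, leaving (5−j)! ways to fill the rest, and there are C(4,j) ways to pick which j.
By inclusion–exclusion, the number of valid placements is Σ_{j=0}^{4} (−1)^j C(4,j)·(5−j)!.
Computing: 120 − 96 + 36 − 8 + 1 = 53.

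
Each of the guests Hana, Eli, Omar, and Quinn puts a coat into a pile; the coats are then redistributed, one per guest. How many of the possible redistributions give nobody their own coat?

9

Count assignments avoiding every fixed point. For any j of the 4 guests fixed to their own coat, the other 4−j can be arranged in (4−j)! ways.
By inclusion–exclusion this is Σ_{j=0}^{4} (−1)^j C(4,j)·(4−j)!.
Computing: 24 − 24 + 12 − 4 + 1 = 9.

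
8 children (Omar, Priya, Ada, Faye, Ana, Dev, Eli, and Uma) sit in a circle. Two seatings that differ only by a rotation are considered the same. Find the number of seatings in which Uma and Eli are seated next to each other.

Treat {Uma, Eli} as one unit (2 internal orders) and seat the resulting 7 units around the table: (6)! circular arrangements.
So 2 × (6)! = 2 × 720 = 1440.

1440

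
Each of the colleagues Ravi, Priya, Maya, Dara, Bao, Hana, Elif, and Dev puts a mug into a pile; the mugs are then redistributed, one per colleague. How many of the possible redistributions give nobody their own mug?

Count assignments avoiding every fixed point. For any j of the 8 colleagues fixed to their own mug, the other 8−j can be arranged in (8−j)! ways.
By inclusion–exclusion this is Σ_{j=0}^{8} (−1)^j C(8,j)·(8−j)!.
Computing: 40320 − 40320 + 20160 − 6720 + 1680 − 336 + 56 − 8 + 1 = 14833.

14833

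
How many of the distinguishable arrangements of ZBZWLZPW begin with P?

420

Fix P in the first position and arrange the remaining 7 letters.
Those 7 letters have W appearing twice and Z appearing 3 times, giving (7)!/(3!·2!) = 420.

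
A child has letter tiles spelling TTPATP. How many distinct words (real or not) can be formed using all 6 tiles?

The 6 letters of TTPATP have repeats: P appearing twice and T appearing 3 times.
So there are 6! / (3!·2!) = 60 distinguishable arrangements.

60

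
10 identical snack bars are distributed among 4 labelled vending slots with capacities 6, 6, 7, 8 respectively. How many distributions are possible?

Without the upper bounds there are C(13,3) = 286 ways to split 10 among 4 vending slots.
Subtract solutions that violate a single cap (substitute x_i' = x_i − (cap_i+1)): x_1 ≥ 7 gives C(6,3) = 20; x_2 ≥ 7 gives C(6,3) = 20; x_3 ≥ 8 gives C(5,3) = 10; x_4 ≥ 9 gives C(4,3) = 4. Together 54.
No two caps can be exceeded simultaneously, so the pair terms are all 0.
By inclusion–exclusion the count is 286 − 54 + 0 = 232.

232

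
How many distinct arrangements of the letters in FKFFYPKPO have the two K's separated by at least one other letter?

11760

There are 9!/(3!·2!·2!) = 15120 arrangements of FKFFYPKPO in total.
If the two K's are adjacent, glue them into one block, leaving 8 items to arrange: (8)!/(3!·2!) = 3360 ways.
Subtracting, 15120 − 3360 = 11760 arrangements keep the K's apart.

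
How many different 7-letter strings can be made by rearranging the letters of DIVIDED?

420

DIVIDED has 7 letters with D appearing 3 times and I appearing twice.
So there are 7! / (3!·2!) = 420 distinguishable arrangements.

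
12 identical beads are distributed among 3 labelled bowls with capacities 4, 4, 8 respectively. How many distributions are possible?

15

Ignoring the caps, the number of non-negative solutions to x_1+…+x_3 = 12 is C(14,2) = 91.
Subtract solutions that violate a single cap (substitute x_i' = x_i − (cap_i+1)): x_1 ≥ 5 gives C(9,2) = 36; x_2 ≥ 5 gives C(9,2) = 36; x_3 ≥ 9 gives C(5,2) = 10. Together 82.
Add back pairs where two caps are both exceeded: 6 + 0 + 0 = 6.
By inclusion–exclusion the count is 91 − 82 + 6 = 15.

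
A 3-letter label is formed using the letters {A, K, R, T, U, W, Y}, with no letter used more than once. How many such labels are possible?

This is a permutation of 3 out of 7: P(7,3) = 7!/4!.
That product is 7 × 6 × 5 = 210.

210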